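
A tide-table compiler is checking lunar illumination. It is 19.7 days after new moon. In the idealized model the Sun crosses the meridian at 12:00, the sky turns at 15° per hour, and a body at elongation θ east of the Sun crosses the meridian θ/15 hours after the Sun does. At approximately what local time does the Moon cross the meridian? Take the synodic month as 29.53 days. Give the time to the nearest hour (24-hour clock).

04:00

Phase angle: θ = 360°·(19.7 d)/(29.53 d) = 240.2°.
The Moon trails the Sun by θ/15 = 240.2/15 ≈ 16.01 hours.
12:00 + 16.01 h ≈ 04:01 → 04:00 to the nearest hour.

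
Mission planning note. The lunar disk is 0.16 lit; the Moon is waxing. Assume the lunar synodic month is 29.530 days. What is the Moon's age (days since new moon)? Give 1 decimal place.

3.9 days

cos θ = 1 − 2f = 0.680, giving a principal value of 47.2°.
The Moon is waxing (0°–180°), so θ = 47.2° directly.
At 360°/29.530 d per day, 47.2° corresponds to 3.87 days.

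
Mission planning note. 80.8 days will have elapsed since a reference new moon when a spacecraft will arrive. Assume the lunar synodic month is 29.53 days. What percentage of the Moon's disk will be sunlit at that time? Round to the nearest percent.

54%

80.8/29.53 = 2.736 lunations, so 2 complete cycles and 21.74 d into the next.
Phase angle: θ = 360°·(21.74 d)/(29.53 d) = 265.0°.
cos 265.0° = (-0.087), so f = (1 − (-0.087))/2 = 0.543, so 54%.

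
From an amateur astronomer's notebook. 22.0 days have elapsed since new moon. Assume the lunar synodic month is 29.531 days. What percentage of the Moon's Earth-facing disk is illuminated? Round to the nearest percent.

52%

Phase angle: θ = 360°·(22.0 d)/(29.531 d) = 268.2°.
Illuminated fraction = (1 − cos 268.2°)/2 = (1 − (-0.032))/2 ≈ 0.516, so 52%.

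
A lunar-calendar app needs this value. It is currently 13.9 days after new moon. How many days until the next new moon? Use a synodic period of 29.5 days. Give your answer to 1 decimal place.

One full lunation from the last new moon is 29.5 d; remaining = 29.5 − 13.9 = 15.600 d.

15.6 days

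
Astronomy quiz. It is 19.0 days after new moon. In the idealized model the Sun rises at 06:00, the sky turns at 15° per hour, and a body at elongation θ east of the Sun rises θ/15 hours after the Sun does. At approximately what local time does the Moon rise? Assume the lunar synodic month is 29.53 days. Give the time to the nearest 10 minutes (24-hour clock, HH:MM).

Phase angle: θ = 360°·(19.0 d)/(29.53 d) = 231.6°.
At 15° of sky rotation per hour, 231.6° corresponds to a 15.44 h lag.
06:00 + 15.442 h ≈ 21:27 → 21:30 to the nearest ten minutes.

21:30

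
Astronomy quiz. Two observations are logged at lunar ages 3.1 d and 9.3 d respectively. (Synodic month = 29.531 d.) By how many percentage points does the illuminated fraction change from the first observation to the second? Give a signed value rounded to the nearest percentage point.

+59 percentage points

First observation: θ = 360°·3.1/29.531 = 37.8°, so f = 0.105.
Second observation: θ = 113.4°, f = 0.698.
Δf = 0.698 − 0.105 = +0.593, i.e. +59 pp.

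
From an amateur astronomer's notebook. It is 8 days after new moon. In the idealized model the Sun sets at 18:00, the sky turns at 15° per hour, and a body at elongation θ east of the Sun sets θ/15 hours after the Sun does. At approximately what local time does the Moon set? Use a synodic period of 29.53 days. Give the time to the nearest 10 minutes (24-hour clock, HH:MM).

00:30

The Moon has covered 8/29.53 of its cycle, so θ ≈ 360° × 8/29.53 = 97.5°.
The Moon trails the Sun by θ/15 = 97.5/15 ≈ 6.50 hours.
18:00 + 6.502 h ≈ 00:30 → 00:30 to the nearest ten minutes.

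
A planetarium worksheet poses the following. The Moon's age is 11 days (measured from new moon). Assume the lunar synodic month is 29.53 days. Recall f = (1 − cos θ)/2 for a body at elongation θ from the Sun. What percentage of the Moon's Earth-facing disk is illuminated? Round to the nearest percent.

Elongation θ = 360° × 11/29.53 ≈ 134.1°.
Illuminated fraction = (1 − cos 134.1°)/2 = (1 − (-0.696))/2 ≈ 0.848, so 85%.

85%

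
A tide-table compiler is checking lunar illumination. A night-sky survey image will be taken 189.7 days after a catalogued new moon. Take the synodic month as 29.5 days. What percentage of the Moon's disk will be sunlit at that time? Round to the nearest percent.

189.7 d spans 6 complete synodic months (6 × 29.5 = 177.00 d) plus 12.70 d.
Elongation θ = 360° × 12.70/29.5 ≈ 155.0°.
With cos θ = (-0.906), the lit fraction is (1 − (-0.906))/2 ≈ 0.953, so 95%.

95%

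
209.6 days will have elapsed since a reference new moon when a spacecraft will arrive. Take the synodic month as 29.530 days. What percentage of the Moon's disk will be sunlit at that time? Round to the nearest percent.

9%

209.6/29.530 = 7.098 lunations, so 7 complete cycles and 2.89 d into the next.
The Moon has covered 2.89/29.530 of its cycle, so θ ≈ 360° × 2.89/29.530 = 35.2°.
cos 35.2° = 0.817, so f = (1 − 0.817)/2 = 0.092, so 9%.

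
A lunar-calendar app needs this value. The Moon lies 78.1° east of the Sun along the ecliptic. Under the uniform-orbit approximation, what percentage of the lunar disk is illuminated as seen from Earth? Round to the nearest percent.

40%

cos 78.1° = 0.206, so f = (1 − 0.206)/2 = 0.397, i.e. 40%.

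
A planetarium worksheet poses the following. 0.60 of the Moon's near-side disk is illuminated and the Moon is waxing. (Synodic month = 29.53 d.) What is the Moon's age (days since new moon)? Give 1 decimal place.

cos θ = 1 − 2f = -0.200, giving a principal value of 101.5°.
Before full moon the principal value applies: θ = 101.5°.
That fraction of the synodic month is 101.5/360 × 29.53 d ≈ 8.33 d.

8.3 days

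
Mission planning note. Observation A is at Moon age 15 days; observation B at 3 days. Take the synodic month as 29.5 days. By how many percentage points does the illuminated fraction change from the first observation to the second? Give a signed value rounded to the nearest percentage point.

-90 pp

θ₁ = 360° × 15/29.5 = 183.1°, f₁ = (1 − cos θ₁)/2 = 0.999.
θ₂ = 360° × 3/29.5 = 36.6°, f₂ = (1 − cos θ₂)/2 = 0.099.
Change = f₂ − f₁ = -0.901 → -90 percentage points.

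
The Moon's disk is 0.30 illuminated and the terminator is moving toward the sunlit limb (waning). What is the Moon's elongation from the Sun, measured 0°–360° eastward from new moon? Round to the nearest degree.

cos θ = 1 − 2f = 0.400, giving a principal value of 66.4°.
A waning Moon lies in 180°–360°, so θ = 360° − 66.4° = 293.6°.

294°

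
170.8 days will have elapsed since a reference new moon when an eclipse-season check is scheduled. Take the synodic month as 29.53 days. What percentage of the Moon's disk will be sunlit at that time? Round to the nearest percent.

39%

170.8/29.53 = 5.784 lunations, so 5 complete cycles and 23.15 d into the next.
Phase angle: θ = 360°·(23.15 d)/(29.53 d) = 282.2°.
cos 282.2° = 0.212, so f = (1 − 0.212)/2 = 0.394, so 39%.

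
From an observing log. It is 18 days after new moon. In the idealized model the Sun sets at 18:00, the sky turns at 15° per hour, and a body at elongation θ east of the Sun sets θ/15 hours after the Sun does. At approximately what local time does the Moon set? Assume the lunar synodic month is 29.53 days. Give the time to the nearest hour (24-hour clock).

Phase angle: θ = 360°·(18 d)/(29.53 d) = 219.4°.
At 15° of sky rotation per hour, 219.4° corresponds to a 14.63 h lag.
18:00 + 14.63 h ≈ 08:38 → 09:00 to the nearest hour.

09:00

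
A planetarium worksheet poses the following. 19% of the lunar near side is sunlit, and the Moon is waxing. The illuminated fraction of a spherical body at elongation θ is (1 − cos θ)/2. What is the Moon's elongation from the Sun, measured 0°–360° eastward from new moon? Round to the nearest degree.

Invert f = (1 − cos θ)/2 to get cos θ = 1 − 2(0.19) = 0.620, hence θ₀ = arccos 0.620 = 51.7°.
Before full moon the principal value applies: θ = 51.7°.

52°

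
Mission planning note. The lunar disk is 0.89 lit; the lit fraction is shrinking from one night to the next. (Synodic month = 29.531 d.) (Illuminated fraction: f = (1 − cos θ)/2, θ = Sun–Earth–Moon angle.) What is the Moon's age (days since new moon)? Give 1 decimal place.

17.9 days

cos θ = 1 − 2f = -0.780, giving a principal value of 141.3°.
Since the Moon is past full (waning), take the reflex angle: θ = 360° − 141.3° = 218.7°.
At 360°/29.531 d per day, 218.7° corresponds to 17.94 days.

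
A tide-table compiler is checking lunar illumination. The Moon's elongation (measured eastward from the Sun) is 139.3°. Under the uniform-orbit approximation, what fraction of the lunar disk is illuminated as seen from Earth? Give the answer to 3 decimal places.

0.879

Half-versine of 139.3°: (1 − (-0.758))/2 = 0.879.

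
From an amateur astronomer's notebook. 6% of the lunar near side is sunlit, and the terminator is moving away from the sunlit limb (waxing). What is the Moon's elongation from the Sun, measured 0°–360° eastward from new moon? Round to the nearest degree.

28°

Invert f = (1 − cos θ)/2 to get cos θ = 1 − 2(0.06) = 0.880, hence θ₀ = arccos 0.880 = 28.4°.
Waxing ⇒ before full, so θ = 28.4°.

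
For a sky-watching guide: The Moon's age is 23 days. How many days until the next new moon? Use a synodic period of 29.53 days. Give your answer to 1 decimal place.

6.5 days

The next new moon completes the synodic month: 29.53 − 23 = 6.530 days.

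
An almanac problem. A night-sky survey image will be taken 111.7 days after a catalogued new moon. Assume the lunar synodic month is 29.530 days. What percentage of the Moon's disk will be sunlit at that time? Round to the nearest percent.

40%

111.7 d spans 3 complete synodic months (3 × 29.530 = 88.59 d) plus 23.11 d.
The Moon has covered 23.11/29.530 of its cycle, so θ ≈ 360° × 23.11/29.530 = 281.7°.
Illuminated fraction = (1 − cos 281.7°)/2 = (1 − 0.203)/2 ≈ 0.398, so 40%.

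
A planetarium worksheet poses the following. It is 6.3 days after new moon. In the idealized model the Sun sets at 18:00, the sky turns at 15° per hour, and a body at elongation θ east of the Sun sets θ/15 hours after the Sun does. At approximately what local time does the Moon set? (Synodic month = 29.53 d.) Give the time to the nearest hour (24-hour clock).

23:00

Elongation θ = 360° × 6.3/29.53 ≈ 76.8°.
At 15° of sky rotation per hour, 76.8° corresponds to a 5.12 h lag.
18:00 + 5.12 h ≈ 23:07 → 23:00 to the nearest hour.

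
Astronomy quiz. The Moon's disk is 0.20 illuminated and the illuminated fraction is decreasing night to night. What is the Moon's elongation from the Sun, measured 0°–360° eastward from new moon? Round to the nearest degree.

307°

Invert f = (1 − cos θ)/2 to get cos θ = 1 − 2(0.20) = 0.600, hence θ₀ = arccos 0.600 = 53.1°.
A waning Moon lies in 180°–360°, so θ = 360° − 53.1° = 306.9°.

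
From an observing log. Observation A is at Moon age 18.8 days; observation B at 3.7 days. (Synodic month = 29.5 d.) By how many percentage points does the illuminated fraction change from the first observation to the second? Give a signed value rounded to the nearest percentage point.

-68 percentage points

First observation: θ = 360°·18.8/29.5 = 229.4°, so f = 0.825.
Second observation: θ = 45.2°, f = 0.147.
Δf = 0.147 − 0.825 = -0.678, i.e. -68 pp.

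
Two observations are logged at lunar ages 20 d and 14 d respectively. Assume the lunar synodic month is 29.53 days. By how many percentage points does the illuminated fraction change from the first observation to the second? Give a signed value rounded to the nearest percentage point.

First observation: θ = 360°·20/29.53 = 243.8°, so f = 0.721.
Second observation: θ = 170.7°, f = 0.993.
Δf = 0.993 − 0.721 = +0.273, i.e. +27 pp.

+27 pp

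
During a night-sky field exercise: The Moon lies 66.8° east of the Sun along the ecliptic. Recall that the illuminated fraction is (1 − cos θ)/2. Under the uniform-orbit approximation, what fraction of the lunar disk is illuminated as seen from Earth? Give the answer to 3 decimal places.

Half-versine of 66.8°: (1 − 0.394)/2 = 0.303.

0.303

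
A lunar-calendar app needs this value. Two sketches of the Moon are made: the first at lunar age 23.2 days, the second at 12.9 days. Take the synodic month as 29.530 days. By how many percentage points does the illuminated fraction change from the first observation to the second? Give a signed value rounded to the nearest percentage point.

+57 percentage points

θ₁ = 360° × 23.2/29.530 = 282.8°, f₁ = (1 − cos θ₁)/2 = 0.389.
θ₂ = 360° × 12.9/29.530 = 157.3°, f₂ = (1 − cos θ₂)/2 = 0.961.
Change = f₂ − f₁ = +0.572 → +57 percentage points.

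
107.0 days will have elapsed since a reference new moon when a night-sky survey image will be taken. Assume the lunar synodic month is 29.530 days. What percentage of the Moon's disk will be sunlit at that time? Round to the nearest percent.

86%

107.0/29.530 = 3.623 lunations, so 3 complete cycles and 18.41 d into the next.
The Moon has covered 18.41/29.530 of its cycle, so θ ≈ 360° × 18.41/29.530 = 224.4°.
With cos θ = (-0.714), the lit fraction is (1 − (-0.714))/2 ≈ 0.857, so 86%.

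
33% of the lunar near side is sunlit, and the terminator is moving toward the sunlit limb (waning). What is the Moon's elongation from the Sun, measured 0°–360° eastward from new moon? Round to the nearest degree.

From f = (1 − cos θ)/2: cos θ = 1 − 2×0.33 = 0.340; arccos → 70.1°.
A waning Moon lies in 180°–360°, so θ = 360° − 70.1° = 289.9°.

290°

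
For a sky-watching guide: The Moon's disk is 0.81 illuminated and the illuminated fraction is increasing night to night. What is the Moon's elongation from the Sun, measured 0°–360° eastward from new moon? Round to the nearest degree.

128°

cos θ = 1 − 2f = -0.620, giving a principal value of 128.3°.
Before full moon the principal value applies: θ = 128.3°.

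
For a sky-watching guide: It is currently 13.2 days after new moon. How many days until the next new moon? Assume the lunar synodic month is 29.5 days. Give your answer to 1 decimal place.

16.3 days

One full lunation from the last new moon is 29.5 d; remaining = 29.5 − 13.2 = 16.300 d.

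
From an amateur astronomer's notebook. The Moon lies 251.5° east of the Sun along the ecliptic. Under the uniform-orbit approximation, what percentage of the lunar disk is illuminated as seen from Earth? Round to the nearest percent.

Half-versine of 251.5°: (1 − (-0.317))/2 = 0.659, i.e. 66%.

66%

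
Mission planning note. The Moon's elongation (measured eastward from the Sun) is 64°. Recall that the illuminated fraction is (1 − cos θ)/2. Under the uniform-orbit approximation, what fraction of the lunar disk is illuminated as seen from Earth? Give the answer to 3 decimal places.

0.281

cos 64° = 0.438, so f = (1 − 0.438)/2 = 0.281.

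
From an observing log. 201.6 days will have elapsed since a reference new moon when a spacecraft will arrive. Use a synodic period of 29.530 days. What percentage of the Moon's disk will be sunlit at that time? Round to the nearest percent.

27%

Reduce mod P: 201.6 − 6×29.530 = 24.42 d into the current lunation.
The Moon has covered 24.42/29.530 of its cycle, so θ ≈ 360° × 24.42/29.530 = 297.7°.
With cos θ = 0.465, the lit fraction is (1 − 0.465)/2 ≈ 0.268, so 27%.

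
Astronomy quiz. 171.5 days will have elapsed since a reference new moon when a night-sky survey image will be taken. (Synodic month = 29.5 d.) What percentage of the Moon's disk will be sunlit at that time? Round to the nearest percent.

31%

171.5/29.5 = 5.814 lunations, so 5 complete cycles and 24.00 d into the next.
Phase angle: θ = 360°·(24.00 d)/(29.5 d) = 292.9°.
Illuminated fraction = (1 − cos 292.9°)/2 = (1 − 0.389)/2 ≈ 0.306, so 31%.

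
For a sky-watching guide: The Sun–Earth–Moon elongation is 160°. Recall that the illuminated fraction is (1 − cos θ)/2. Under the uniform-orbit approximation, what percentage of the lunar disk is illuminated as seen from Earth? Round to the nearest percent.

Half-versine of 160°: (1 − (-0.940))/2 = 0.970, i.e. 97%.

97%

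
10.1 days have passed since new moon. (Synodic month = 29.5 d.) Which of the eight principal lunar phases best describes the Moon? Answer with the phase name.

waxing gibbous

θ ≈ 360° × 10.1/29.5 = 123°, which falls in the waxing gibbous sector.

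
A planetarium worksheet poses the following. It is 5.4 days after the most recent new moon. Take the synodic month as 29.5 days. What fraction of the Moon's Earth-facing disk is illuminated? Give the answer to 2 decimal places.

The Moon has covered 5.4/29.5 of its cycle, so θ ≈ 360° × 5.4/29.5 = 65.9°.
Illuminated fraction = (1 − cos 65.9°)/2 = (1 − 0.408)/2 ≈ 0.296.

0.30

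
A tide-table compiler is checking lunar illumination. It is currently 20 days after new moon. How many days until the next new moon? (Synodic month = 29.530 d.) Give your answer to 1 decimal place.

9.5 days

One full lunation from the last new moon is 29.530 d; remaining = 29.530 − 20 = 9.530 d.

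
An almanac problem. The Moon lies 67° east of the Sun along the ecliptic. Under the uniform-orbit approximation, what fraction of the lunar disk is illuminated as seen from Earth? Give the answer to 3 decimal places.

0.305

Half-versine of 67°: (1 − 0.391)/2 = 0.305.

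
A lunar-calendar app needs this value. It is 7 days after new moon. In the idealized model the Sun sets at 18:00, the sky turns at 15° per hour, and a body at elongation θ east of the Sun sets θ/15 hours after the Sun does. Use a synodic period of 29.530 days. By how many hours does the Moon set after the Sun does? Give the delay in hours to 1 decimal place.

The Moon has covered 7/29.530 of its cycle, so θ ≈ 360° × 7/29.530 = 85.3°.
The Moon trails the Sun by θ/15 = 85.3/15 ≈ 5.69 hours.
So the Moon sets 5.69 h after the Sun.

5.7 h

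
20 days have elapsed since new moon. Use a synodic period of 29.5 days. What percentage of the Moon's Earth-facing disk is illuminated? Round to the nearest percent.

Phase angle: θ = 360°·(20 d)/(29.5 d) = 244.1°.
With cos θ = (-0.437), the lit fraction is (1 − (-0.437))/2 ≈ 0.719, so 72%.

72%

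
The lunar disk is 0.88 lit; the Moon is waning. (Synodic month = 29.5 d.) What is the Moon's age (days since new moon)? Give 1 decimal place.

18.1 days

Invert f = (1 − cos θ)/2 to get cos θ = 1 − 2(0.88) = -0.760, hence θ₀ = arccos -0.760 = 139.5°.
Since the Moon is past full (waning), take the reflex angle: θ = 360° − 139.5° = 220.5°.
At 360°/29.5 d per day, 220.5° corresponds to 18.07 days.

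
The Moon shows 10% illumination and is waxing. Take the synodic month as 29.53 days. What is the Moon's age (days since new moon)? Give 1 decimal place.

From f = (1 − cos θ)/2: cos θ = 1 − 2×0.10 = 0.800; arccos → 36.9°.
Waxing ⇒ before full, so θ = 36.9°.
At 360°/29.53 d per day, 36.9° corresponds to 3.02 days.

3.0 days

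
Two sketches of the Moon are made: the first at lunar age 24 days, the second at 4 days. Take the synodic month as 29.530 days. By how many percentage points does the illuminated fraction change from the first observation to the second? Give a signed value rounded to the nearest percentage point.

First observation: θ = 360°·24/29.530 = 292.6°, so f = 0.308.
Second observation: θ = 48.8°, f = 0.170.
Δf = 0.170 − 0.308 = -0.138, i.e. -14 pp.

-14 percentage points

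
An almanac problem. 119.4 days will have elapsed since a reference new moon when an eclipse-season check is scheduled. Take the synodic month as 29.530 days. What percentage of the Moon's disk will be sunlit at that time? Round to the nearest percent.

119.4 d spans 4 complete synodic months (4 × 29.530 = 118.12 d) plus 1.28 d.
Phase angle: θ = 360°·(1.28 d)/(29.530 d) = 15.6°.
Illuminated fraction = (1 − cos 15.6°)/2 = (1 − 0.963)/2 ≈ 0.018, so 2%.

2%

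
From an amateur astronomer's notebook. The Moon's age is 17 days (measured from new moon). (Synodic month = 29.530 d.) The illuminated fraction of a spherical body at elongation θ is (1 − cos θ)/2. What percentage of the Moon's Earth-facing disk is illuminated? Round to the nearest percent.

Elongation θ = 360° × 17/29.530 ≈ 207.2°.
With cos θ = (-0.889), the lit fraction is (1 − (-0.889))/2 ≈ 0.945, so 94%.

94%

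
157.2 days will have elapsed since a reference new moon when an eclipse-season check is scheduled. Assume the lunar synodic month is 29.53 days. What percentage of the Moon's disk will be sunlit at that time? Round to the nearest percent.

Reduce mod P: 157.2 − 5×29.53 = 9.55 d into the current lunation.
The Moon has covered 9.55/29.53 of its cycle, so θ ≈ 360° × 9.55/29.53 = 116.4°.
cos 116.4° = (-0.445), so f = (1 − (-0.445))/2 = 0.723, so 72%.

72%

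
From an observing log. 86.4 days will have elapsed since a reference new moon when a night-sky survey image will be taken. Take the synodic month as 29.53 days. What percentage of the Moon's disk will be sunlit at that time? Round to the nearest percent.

Reduce mod P: 86.4 − 2×29.53 = 27.34 d into the current lunation.
Elongation θ = 360° × 27.34/29.53 ≈ 333.3°.
Illuminated fraction = (1 − cos 333.3°)/2 = (1 − 0.893)/2 ≈ 0.053, so 5%.

5%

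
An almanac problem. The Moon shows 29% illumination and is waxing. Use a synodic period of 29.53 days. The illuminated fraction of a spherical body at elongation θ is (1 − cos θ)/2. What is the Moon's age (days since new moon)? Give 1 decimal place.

cos θ = 1 − 2f = 0.420, giving a principal value of 65.2°.
The Moon is waxing (0°–180°), so θ = 65.2° directly.
At 360°/29.53 d per day, 65.2° corresponds to 5.35 days.

5.3 days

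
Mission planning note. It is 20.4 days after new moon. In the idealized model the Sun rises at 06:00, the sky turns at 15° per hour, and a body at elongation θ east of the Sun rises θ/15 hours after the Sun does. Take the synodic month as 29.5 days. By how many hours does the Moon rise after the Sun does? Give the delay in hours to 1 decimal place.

16.6 h

Elongation θ = 360° × 20.4/29.5 ≈ 248.9°.
The Moon trails the Sun by θ/15 = 248.9/15 ≈ 16.60 hours.
So the Moon rises 16.60 h after the Sun.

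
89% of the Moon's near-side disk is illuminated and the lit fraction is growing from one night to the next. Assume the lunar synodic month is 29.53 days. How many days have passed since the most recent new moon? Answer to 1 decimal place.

From f = (1 − cos θ)/2: cos θ = 1 − 2×0.89 = -0.780; arccos → 141.3°.
Waxing ⇒ before full, so θ = 141.3°.
Age = 29.53 × 141.3°/360° ≈ 11.59 days.

11.6 days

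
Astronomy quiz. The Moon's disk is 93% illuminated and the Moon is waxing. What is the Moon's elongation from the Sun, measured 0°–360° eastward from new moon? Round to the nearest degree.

149°

cos θ = 1 − 2f = -0.860, giving a principal value of 149.3°.
Waxing ⇒ before full, so θ = 149.3°.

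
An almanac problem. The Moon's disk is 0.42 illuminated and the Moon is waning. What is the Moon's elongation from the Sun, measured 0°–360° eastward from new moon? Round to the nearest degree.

279°

Invert f = (1 − cos θ)/2 to get cos θ = 1 − 2(0.42) = 0.160, hence θ₀ = arccos 0.160 = 80.8°.
A waning Moon lies in 180°–360°, so θ = 360° − 80.8° = 279.2°.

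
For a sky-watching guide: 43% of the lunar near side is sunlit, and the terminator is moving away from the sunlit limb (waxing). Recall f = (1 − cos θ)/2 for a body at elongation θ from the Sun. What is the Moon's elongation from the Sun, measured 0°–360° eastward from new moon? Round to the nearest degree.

cos θ = 1 − 2f = 0.140, giving a principal value of 82.0°.
The Moon is waxing (0°–180°), so θ = 82.0° directly.

82°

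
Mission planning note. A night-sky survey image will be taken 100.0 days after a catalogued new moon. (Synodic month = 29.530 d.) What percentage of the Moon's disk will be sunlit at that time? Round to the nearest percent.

100.0 d spans 3 complete synodic months (3 × 29.530 = 88.59 d) plus 11.41 d.
Phase angle: θ = 360°·(11.41 d)/(29.530 d) = 139.1°.
cos 139.1° = (-0.756), so f = (1 − (-0.756))/2 = 0.878, so 88%.

88%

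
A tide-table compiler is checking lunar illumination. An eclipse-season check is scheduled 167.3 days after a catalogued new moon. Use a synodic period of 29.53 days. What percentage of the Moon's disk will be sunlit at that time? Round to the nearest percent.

75%

Reduce mod P: 167.3 − 5×29.53 = 19.65 d into the current lunation.
Phase angle: θ = 360°·(19.65 d)/(29.53 d) = 239.6°.
cos 239.6° = (-0.507), so f = (1 − (-0.507))/2 = 0.753, so 75%.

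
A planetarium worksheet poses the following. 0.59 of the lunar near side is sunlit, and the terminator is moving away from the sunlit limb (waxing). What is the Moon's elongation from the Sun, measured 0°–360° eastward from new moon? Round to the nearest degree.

Invert f = (1 − cos θ)/2 to get cos θ = 1 − 2(0.59) = -0.180, hence θ₀ = arccos -0.180 = 100.4°.
The Moon is waxing (0°–180°), so θ = 100.4° directly.

100°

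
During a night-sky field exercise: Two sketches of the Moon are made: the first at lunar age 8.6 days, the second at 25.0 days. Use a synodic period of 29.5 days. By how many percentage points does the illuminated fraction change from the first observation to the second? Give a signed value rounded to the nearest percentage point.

-42 percentage points

θ₁ = 360° × 8.6/29.5 = 104.9°, f₁ = (1 − cos θ₁)/2 = 0.629.
θ₂ = 360° × 25.0/29.5 = 305.1°, f₂ = (1 − cos θ₂)/2 = 0.213.
Change = f₂ − f₁ = -0.416 → -42 percentage points.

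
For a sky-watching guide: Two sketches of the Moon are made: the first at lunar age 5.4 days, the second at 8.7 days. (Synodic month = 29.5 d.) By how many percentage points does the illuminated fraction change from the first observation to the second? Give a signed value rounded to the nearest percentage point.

θ₁ = 360° × 5.4/29.5 = 65.9°, f₁ = (1 − cos θ₁)/2 = 0.296.
θ₂ = 360° × 8.7/29.5 = 106.2°, f₂ = (1 − cos θ₂)/2 = 0.639.
Change = f₂ − f₁ = +0.343 → +34 percentage points.

+34 pp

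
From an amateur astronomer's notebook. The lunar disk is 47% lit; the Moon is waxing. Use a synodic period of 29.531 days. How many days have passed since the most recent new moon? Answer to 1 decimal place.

Invert f = (1 − cos θ)/2 to get cos θ = 1 − 2(0.47) = 0.060, hence θ₀ = arccos 0.060 = 86.6°.
The Moon is waxing (0°–180°), so θ = 86.6° directly.
Age = 29.531 × 86.6°/360° ≈ 7.10 days.

7.1 days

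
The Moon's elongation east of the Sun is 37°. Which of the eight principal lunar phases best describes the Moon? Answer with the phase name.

waxing crescent

37° lies in the waxing crescent sector of the 8-phase cycle.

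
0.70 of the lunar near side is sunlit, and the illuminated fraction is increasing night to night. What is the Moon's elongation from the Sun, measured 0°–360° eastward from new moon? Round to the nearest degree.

114°

From f = (1 − cos θ)/2: cos θ = 1 − 2×0.70 = -0.400; arccos → 113.6°.
The Moon is waxing (0°–180°), so θ = 113.6° directly.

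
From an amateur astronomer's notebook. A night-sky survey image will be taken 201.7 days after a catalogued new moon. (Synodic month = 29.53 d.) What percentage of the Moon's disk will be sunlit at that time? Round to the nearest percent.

201.7 d spans 6 complete synodic months (6 × 29.53 = 177.18 d) plus 24.52 d.
Phase angle: θ = 360°·(24.52 d)/(29.53 d) = 298.9°.
cos 298.9° = 0.484, so f = (1 − 0.484)/2 = 0.258, so 26%.

26%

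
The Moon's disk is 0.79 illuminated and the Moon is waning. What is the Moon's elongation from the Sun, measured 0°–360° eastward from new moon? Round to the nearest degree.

235°

Invert f = (1 − cos θ)/2 to get cos θ = 1 − 2(0.79) = -0.580, hence θ₀ = arccos -0.580 = 125.5°.
A waning Moon lies in 180°–360°, so θ = 360° − 125.5° = 234.5°.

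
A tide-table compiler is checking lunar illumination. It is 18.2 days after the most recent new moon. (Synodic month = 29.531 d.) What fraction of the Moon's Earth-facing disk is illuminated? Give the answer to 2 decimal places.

Phase angle: θ = 360°·(18.2 d)/(29.531 d) = 221.9°.
With cos θ = (-0.745), the lit fraction is (1 − (-0.745))/2 ≈ 0.872.

0.87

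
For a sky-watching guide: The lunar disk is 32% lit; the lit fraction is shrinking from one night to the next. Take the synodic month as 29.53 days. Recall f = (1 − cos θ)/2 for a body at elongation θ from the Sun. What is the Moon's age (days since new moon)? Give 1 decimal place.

23.9 days

From f = (1 − cos θ)/2: cos θ = 1 − 2×0.32 = 0.360; arccos → 68.9°.
Since the Moon is past full (waning), take the reflex angle: θ = 360° − 68.9° = 291.1°.
Age = 29.53 × 291.1°/360° ≈ 23.88 days.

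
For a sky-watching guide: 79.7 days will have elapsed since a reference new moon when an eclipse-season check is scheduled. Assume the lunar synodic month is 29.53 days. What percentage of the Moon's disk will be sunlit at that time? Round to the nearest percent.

66%

79.7/29.53 = 2.699 lunations, so 2 complete cycles and 20.64 d into the next.
The Moon has covered 20.64/29.53 of its cycle, so θ ≈ 360° × 20.64/29.53 = 251.6°.
cos 251.6° = (-0.315), so f = (1 − (-0.315))/2 = 0.658, so 66%.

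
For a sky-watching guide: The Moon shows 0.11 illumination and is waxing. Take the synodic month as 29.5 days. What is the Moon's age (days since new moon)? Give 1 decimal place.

3.2 days

Invert f = (1 − cos θ)/2 to get cos θ = 1 − 2(0.11) = 0.780, hence θ₀ = arccos 0.780 = 38.7°.
The Moon is waxing (0°–180°), so θ = 38.7° directly.
Age = 29.5 × 38.7°/360° ≈ 3.17 days.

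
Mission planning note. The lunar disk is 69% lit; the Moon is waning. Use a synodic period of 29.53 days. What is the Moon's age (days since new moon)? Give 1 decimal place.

20.3 days

Invert f = (1 − cos θ)/2 to get cos θ = 1 − 2(0.69) = -0.380, hence θ₀ = arccos -0.380 = 112.3°.
A waning Moon lies in 180°–360°, so θ = 360° − 112.3° = 247.7°.
That fraction of the synodic month is 247.7/360 × 29.53 d ≈ 20.32 d.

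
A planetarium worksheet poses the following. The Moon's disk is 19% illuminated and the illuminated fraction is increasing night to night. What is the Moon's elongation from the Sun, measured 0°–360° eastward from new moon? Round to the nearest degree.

From f = (1 − cos θ)/2: cos θ = 1 − 2×0.19 = 0.620; arccos → 51.7°.
Before full moon the principal value applies: θ = 51.7°.

52°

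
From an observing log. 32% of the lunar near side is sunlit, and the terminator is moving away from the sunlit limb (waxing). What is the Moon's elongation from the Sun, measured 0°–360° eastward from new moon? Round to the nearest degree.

Invert f = (1 − cos θ)/2 to get cos θ = 1 − 2(0.32) = 0.360, hence θ₀ = arccos 0.360 = 68.9°.
The Moon is waxing (0°–180°), so θ = 68.9° directly.

69°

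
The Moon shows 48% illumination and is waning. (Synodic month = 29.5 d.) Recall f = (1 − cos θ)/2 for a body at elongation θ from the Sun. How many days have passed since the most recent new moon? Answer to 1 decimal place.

22.3 days

cos θ = 1 − 2f = 0.040, giving a principal value of 87.7°.
A waning Moon lies in 180°–360°, so θ = 360° − 87.7° = 272.3°.
That fraction of the synodic month is 272.3/360 × 29.5 d ≈ 22.31 d.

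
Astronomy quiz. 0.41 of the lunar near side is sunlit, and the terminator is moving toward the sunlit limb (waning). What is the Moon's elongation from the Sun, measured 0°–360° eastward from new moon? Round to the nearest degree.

280°

From f = (1 − cos θ)/2: cos θ = 1 − 2×0.41 = 0.180; arccos → 79.6°.
A waning Moon lies in 180°–360°, so θ = 360° − 79.6° = 280.4°.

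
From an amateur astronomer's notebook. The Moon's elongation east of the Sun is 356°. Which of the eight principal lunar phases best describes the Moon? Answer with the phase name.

new moon

The new moon sector spans roughly -22°–22°; 356° falls inside it.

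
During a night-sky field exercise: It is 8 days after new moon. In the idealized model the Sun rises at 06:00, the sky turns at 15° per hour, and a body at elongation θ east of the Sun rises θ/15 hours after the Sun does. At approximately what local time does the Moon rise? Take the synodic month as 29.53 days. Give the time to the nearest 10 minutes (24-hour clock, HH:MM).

12:30

The Moon has covered 8/29.53 of its cycle, so θ ≈ 360° × 8/29.53 = 97.5°.
At 15° of sky rotation per hour, 97.5° corresponds to a 6.50 h lag.
06:00 + 6.502 h ≈ 12:30 → 12:30 to the nearest ten minutes.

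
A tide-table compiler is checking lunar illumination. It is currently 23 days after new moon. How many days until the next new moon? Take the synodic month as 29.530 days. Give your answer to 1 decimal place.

6.5 days

The next new moon completes the synodic month: 29.530 − 23 = 6.530 days.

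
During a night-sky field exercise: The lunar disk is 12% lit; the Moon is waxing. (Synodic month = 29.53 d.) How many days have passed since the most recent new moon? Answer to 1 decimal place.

cos θ = 1 − 2f = 0.760, giving a principal value of 40.5°.
Waxing ⇒ before full, so θ = 40.5°.
At 360°/29.53 d per day, 40.5° corresponds to 3.33 days.

3.3 days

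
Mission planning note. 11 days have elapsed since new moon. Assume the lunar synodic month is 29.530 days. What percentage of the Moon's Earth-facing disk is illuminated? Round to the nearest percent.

85%

Phase angle: θ = 360°·(11 d)/(29.530 d) = 134.1°.
cos 134.1° = (-0.696), so f = (1 − (-0.696))/2 = 0.848, so 85%.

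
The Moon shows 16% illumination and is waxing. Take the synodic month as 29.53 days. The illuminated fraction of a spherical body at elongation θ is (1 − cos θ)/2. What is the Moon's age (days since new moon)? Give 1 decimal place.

From f = (1 − cos θ)/2: cos θ = 1 − 2×0.16 = 0.680; arccos → 47.2°.
The Moon is waxing (0°–180°), so θ = 47.2° directly.
At 360°/29.53 d per day, 47.2° corresponds to 3.87 days.

3.9 days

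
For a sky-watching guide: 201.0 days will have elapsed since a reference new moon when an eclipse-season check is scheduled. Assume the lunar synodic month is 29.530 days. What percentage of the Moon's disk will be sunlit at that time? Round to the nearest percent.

33%

201.0/29.530 = 6.807 lunations, so 6 complete cycles and 23.82 d into the next.
The Moon has covered 23.82/29.530 of its cycle, so θ ≈ 360° × 23.82/29.530 = 290.4°.
cos 290.4° = 0.348, so f = (1 − 0.348)/2 = 0.326, so 33%.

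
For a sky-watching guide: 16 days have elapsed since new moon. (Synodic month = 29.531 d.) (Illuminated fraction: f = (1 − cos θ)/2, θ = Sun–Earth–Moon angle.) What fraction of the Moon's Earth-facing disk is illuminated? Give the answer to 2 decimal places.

Elongation θ = 360° × 16/29.531 ≈ 195.0°.
With cos θ = (-0.966), the lit fraction is (1 − (-0.966))/2 ≈ 0.983.

0.98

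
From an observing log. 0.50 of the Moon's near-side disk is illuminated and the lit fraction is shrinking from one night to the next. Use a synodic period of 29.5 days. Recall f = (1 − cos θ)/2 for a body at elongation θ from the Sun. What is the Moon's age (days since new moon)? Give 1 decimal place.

From f = (1 − cos θ)/2: cos θ = 1 − 2×0.50 = 0.000; arccos → 90.0°.
A waning Moon lies in 180°–360°, so θ = 360° − 90.0° = 270.0°.
Age = 29.5 × 270.0°/360° ≈ 22.12 days.

22.1 days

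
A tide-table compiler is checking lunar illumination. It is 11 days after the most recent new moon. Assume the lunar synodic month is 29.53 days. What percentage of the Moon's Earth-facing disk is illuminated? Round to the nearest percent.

85%

Elongation θ = 360° × 11/29.53 ≈ 134.1°.
cos 134.1° = (-0.696), so f = (1 − (-0.696))/2 = 0.848, so 85%.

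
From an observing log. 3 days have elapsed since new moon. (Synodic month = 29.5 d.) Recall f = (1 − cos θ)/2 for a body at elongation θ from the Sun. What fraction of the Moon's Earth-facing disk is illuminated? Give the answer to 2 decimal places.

Phase angle: θ = 360°·(3 d)/(29.5 d) = 36.6°.
Illuminated fraction = (1 − cos 36.6°)/2 = (1 − 0.803)/2 ≈ 0.099.

0.10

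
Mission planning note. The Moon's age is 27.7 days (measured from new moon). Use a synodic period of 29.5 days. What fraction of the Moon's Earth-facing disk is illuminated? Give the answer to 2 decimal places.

Elongation θ = 360° × 27.7/29.5 ≈ 338.0°.
With cos θ = 0.927, the lit fraction is (1 − 0.927)/2 ≈ 0.036.

0.04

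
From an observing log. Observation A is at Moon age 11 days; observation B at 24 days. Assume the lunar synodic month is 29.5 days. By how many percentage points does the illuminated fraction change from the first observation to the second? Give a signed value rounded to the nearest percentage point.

-54 pp

θ₁ = 360° × 11/29.5 = 134.2°, f₁ = (1 − cos θ₁)/2 = 0.849.
θ₂ = 360° × 24/29.5 = 292.9°, f₂ = (1 − cos θ₂)/2 = 0.306.
Change = f₂ − f₁ = -0.543 → -54 percentage points.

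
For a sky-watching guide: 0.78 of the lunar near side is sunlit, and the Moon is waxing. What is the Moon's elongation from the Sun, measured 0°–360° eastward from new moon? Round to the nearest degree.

124°

cos θ = 1 − 2f = -0.560, giving a principal value of 124.1°.
Before full moon the principal value applies: θ = 124.1°.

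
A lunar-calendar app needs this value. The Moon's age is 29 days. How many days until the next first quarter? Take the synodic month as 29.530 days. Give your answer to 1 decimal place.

First quarter is 0.25 of the way through the cycle: age 0.25 × 29.530 = 7.383 d.
This lunation's first quarter (7.383 d) has passed, so add one period: 36.913 − 29 = 7.913 days.

7.9 days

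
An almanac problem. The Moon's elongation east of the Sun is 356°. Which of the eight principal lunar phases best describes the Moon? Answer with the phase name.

new moon

The new moon sector spans roughly -22°–22°; 356° falls inside it.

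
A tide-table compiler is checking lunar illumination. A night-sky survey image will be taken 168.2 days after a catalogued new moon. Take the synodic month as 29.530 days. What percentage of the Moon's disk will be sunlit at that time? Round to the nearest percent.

168.2/29.530 = 5.696 lunations, so 5 complete cycles and 20.55 d into the next.
The Moon has covered 20.55/29.530 of its cycle, so θ ≈ 360° × 20.55/29.530 = 250.5°.
cos 250.5° = (-0.333), so f = (1 − (-0.333))/2 = 0.667, so 67%.

67%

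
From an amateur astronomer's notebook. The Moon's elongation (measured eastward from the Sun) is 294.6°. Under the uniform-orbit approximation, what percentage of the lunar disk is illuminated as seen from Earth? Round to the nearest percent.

29%

f = (1 − cos 294.6°)/2 = (1 − 0.416)/2 ≈ 0.292, i.e. 29%.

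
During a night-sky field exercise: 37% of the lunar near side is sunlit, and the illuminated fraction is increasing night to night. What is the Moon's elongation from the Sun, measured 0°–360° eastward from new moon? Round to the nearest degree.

75°

cos θ = 1 − 2f = 0.260, giving a principal value of 74.9°.
The Moon is waxing (0°–180°), so θ = 74.9° directly.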